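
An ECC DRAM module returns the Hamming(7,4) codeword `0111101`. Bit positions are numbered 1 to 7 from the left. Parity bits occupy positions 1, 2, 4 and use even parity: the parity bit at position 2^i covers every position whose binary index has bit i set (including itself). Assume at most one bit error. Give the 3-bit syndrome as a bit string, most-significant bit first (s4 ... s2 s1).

111

s1: b1⊕b3⊕b5⊕b7 = 0⊕1⊕1⊕1 = 1
s2: b2⊕b3⊕b6⊕b7 = 1⊕1⊕0⊕1 = 1
s4: b4⊕b5⊕b6⊕b7 = 1⊕1⊕0⊕1 = 1
Syndrome (s4...s1) = 111 → position 7.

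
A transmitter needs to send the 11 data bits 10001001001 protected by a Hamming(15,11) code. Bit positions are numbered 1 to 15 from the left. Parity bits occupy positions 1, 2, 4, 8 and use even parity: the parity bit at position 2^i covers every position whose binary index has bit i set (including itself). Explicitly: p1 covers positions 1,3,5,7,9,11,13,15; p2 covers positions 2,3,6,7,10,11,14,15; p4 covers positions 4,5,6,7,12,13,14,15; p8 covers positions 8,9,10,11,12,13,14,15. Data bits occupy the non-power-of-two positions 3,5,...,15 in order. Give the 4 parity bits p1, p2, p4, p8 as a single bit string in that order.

1001

Place data bits at non-power-of-two positions: b3=1, b5=0, b6=0, b7=0, b9=1, b10=0, b11=0, b12=1, b13=0, b14=0, b15=1.
p1 = XOR of data positions {3,5,7,9,11,13,15} = 1⊕0⊕0⊕1⊕0⊕0⊕1 = 1
p2 = XOR of data positions {3,6,7,10,11,14,15} = 1⊕0⊕0⊕0⊕0⊕0⊕1 = 0
p4 = XOR of data positions {5,6,7,12,13,14,15} = 0⊕0⊕0⊕1⊕0⊕0⊕1 = 0
p8 = XOR of data positions {9,10,11,12,13,14,15} = 1⊕0⊕0⊕1⊕0⊕0⊕1 = 1
Parity bits p1,p2,p4,p8 = 1001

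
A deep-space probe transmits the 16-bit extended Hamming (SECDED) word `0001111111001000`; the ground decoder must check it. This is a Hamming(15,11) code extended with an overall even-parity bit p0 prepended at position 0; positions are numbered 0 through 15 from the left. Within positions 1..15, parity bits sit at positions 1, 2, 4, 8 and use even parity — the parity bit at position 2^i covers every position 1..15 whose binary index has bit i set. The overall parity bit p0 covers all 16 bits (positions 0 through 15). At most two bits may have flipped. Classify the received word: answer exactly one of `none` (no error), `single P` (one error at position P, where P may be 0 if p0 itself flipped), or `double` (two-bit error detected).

s1: b1⊕b3⊕b5⊕b7⊕b9⊕b11⊕b13⊕b15 = 0⊕1⊕1⊕1⊕1⊕0⊕0⊕0 = 0
s2: b2⊕b3⊕b6⊕b7⊕b10⊕b11⊕b14⊕b15 = 0⊕1⊕1⊕1⊕0⊕0⊕0⊕0 = 1
s4: b4⊕b5⊕b6⊕b7⊕b12⊕b13⊕b14⊕b15 = 1⊕1⊕1⊕1⊕1⊕0⊕0⊕0 = 1
s8: b8⊕b9⊕b10⊕b11⊕b12⊕b13⊕b14⊕b15 = 1⊕1⊕0⊕0⊕1⊕0⊕0⊕0 = 1
Syndrome (s8...s1) = 1110 → position 14.
Overall parity (XOR of all 16 bits, including p0): 0⊕0⊕0⊕1⊕1⊕1⊕1⊕1⊕1⊕1⊕0⊕0⊕1⊕0⊕0⊕0 = 0
Overall=0, syndrome position=14 → double-bit error detected (uncorrectable).

double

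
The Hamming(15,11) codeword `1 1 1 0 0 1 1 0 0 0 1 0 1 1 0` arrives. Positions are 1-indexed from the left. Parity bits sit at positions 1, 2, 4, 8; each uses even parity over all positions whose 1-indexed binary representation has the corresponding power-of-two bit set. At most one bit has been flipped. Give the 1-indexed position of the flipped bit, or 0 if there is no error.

s1: b1⊕b3⊕b5⊕b7⊕b9⊕b11⊕b13⊕b15 = 1⊕1⊕0⊕1⊕0⊕1⊕1⊕0 = 1
s2: b2⊕b3⊕b6⊕b7⊕b10⊕b11⊕b14⊕b15 = 1⊕1⊕1⊕1⊕0⊕1⊕1⊕0 = 0
s4: b4⊕b5⊕b6⊕b7⊕b12⊕b13⊕b14⊕b15 = 0⊕0⊕1⊕1⊕0⊕1⊕1⊕0 = 0
s8: b8⊕b9⊕b10⊕b11⊕b12⊕b13⊕b14⊕b15 = 0⊕0⊕0⊕1⊕0⊕1⊕1⊕0 = 1
Syndrome (s8...s1) = 1001 → position 9.

9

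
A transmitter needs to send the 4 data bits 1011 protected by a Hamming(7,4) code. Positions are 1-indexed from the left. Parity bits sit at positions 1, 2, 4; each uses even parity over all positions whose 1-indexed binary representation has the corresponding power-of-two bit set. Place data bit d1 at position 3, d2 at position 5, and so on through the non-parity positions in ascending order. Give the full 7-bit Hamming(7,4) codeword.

Place data bits at non-power-of-two positions: b3=1, b5=0, b6=1, b7=1.
p1 = XOR of data positions {3,5,7} = 1⊕0⊕1 = 0
p2 = XOR of data positions {3,6,7} = 1⊕1⊕1 = 1
p4 = XOR of data positions {5,6,7} = 0⊕1⊕1 = 0
Codeword b1..b7 = 0110011

0110011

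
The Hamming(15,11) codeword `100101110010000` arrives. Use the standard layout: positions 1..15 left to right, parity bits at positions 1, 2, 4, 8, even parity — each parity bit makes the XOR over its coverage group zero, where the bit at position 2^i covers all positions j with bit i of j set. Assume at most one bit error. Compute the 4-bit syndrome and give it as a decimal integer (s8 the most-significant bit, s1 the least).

s1: b1⊕b3⊕b5⊕b7⊕b9⊕b11⊕b13⊕b15 = 1⊕0⊕0⊕1⊕0⊕1⊕0⊕0 = 1
s2: b2⊕b3⊕b6⊕b7⊕b10⊕b11⊕b14⊕b15 = 0⊕0⊕1⊕1⊕0⊕1⊕0⊕0 = 1
s4: b4⊕b5⊕b6⊕b7⊕b12⊕b13⊕b14⊕b15 = 1⊕0⊕1⊕1⊕0⊕0⊕0⊕0 = 1
s8: b8⊕b9⊕b10⊕b11⊕b12⊕b13⊕b14⊕b15 = 1⊕0⊕0⊕1⊕0⊕0⊕0⊕0 = 0
Syndrome (s8...s1) = 0111 → position 7.

7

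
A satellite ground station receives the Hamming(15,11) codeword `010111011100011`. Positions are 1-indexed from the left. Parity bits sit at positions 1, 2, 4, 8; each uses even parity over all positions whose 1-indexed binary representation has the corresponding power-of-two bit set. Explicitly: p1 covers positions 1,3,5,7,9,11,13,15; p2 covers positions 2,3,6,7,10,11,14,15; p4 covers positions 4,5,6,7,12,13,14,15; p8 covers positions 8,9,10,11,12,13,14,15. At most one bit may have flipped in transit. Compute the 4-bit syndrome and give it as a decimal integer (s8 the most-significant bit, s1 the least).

s1: b1⊕b3⊕b5⊕b7⊕b9⊕b11⊕b13⊕b15 = 0⊕0⊕1⊕0⊕1⊕0⊕0⊕1 = 1
s2: b2⊕b3⊕b6⊕b7⊕b10⊕b11⊕b14⊕b15 = 1⊕0⊕1⊕0⊕1⊕0⊕1⊕1 = 1
s4: b4⊕b5⊕b6⊕b7⊕b12⊕b13⊕b14⊕b15 = 1⊕1⊕1⊕0⊕0⊕0⊕1⊕1 = 1
s8: b8⊕b9⊕b10⊕b11⊕b12⊕b13⊕b14⊕b15 = 1⊕1⊕1⊕0⊕0⊕0⊕1⊕1 = 1
Syndrome (s8...s1) = 1111 → position 15.

15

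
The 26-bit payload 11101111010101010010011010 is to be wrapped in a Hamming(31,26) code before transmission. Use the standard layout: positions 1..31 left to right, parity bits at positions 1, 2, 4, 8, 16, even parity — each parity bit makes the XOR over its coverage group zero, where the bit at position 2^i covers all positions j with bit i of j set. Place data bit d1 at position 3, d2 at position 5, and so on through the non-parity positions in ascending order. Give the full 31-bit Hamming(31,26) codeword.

0011110111110101101010010011010

Place data bits at non-power-of-two positions: b3=1, b5=1, b6=1, b7=0, b9=1, b10=1, b11=1, b12=1, b13=0, b14=1, b15=0, b17=1, b18=0, b19=1, b20=0, b21=1, b22=0, b23=0, b24=1, b25=0, b26=0, b27=1, b28=1, b29=0, b30=1, b31=0.
p1 = XOR of data positions {3,5,7,9,11,13,15,17,19,21,23,25,27,29,31} = 1⊕1⊕0⊕1⊕1⊕0⊕0⊕1⊕1⊕1⊕0⊕0⊕1⊕0⊕0 = 0
p2 = XOR of data positions {3,6,7,10,11,14,15,18,19,22,23,26,27,30,31} = 1⊕1⊕0⊕1⊕1⊕1⊕0⊕0⊕1⊕0⊕0⊕0⊕1⊕1⊕0 = 0
p4 = XOR of data positions {5,6,7,12,13,14,15,20,21,22,23,28,29,30,31} = 1⊕1⊕0⊕1⊕0⊕1⊕0⊕0⊕1⊕0⊕0⊕1⊕0⊕1⊕0 = 1
p8 = XOR of data positions {9,10,11,12,13,14,15,24,25,26,27,28,29,30,31} = 1⊕1⊕1⊕1⊕0⊕1⊕0⊕1⊕0⊕0⊕1⊕1⊕0⊕1⊕0 = 1
p16 = XOR of data positions {17,18,19,20,21,22,23,24,25,26,27,28,29,30,31} = 1⊕0⊕1⊕0⊕1⊕0⊕0⊕1⊕0⊕0⊕1⊕1⊕0⊕1⊕0 = 1
Codeword b1..b31 = 0011110111110101101010010011010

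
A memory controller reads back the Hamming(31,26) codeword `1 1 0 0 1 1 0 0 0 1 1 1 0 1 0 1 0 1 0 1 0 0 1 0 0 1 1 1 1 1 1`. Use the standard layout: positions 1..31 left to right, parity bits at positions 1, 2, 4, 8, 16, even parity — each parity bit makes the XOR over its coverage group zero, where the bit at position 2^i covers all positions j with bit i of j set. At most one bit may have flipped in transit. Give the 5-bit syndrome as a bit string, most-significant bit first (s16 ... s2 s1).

s1: b1⊕b3⊕b5⊕b7⊕b9⊕b11⊕b13⊕b15⊕b17⊕b19⊕b21⊕b23⊕b25⊕b27⊕b29⊕b31 = 1⊕0⊕1⊕0⊕0⊕1⊕0⊕0⊕0⊕0⊕0⊕1⊕0⊕1⊕1⊕1 = 1
s2: b2⊕b3⊕b6⊕b7⊕b10⊕b11⊕b14⊕b15⊕b18⊕b19⊕b22⊕b23⊕b26⊕b27⊕b30⊕b31 = 1⊕0⊕1⊕0⊕1⊕1⊕1⊕0⊕1⊕0⊕0⊕1⊕1⊕1⊕1⊕1 = 1
s4: b4⊕b5⊕b6⊕b7⊕b12⊕b13⊕b14⊕b15⊕b20⊕b21⊕b22⊕b23⊕b28⊕b29⊕b30⊕b31 = 0⊕1⊕1⊕0⊕1⊕0⊕1⊕0⊕1⊕0⊕0⊕1⊕1⊕1⊕1⊕1 = 0
s8: b8⊕b9⊕b10⊕b11⊕b12⊕b13⊕b14⊕b15⊕b24⊕b25⊕b26⊕b27⊕b28⊕b29⊕b30⊕b31 = 0⊕0⊕1⊕1⊕1⊕0⊕1⊕0⊕0⊕0⊕1⊕1⊕1⊕1⊕1⊕1 = 0
s16: b16⊕b17⊕b18⊕b19⊕b20⊕b21⊕b22⊕b23⊕b24⊕b25⊕b26⊕b27⊕b28⊕b29⊕b30⊕b31 = 1⊕0⊕1⊕0⊕1⊕0⊕0⊕1⊕0⊕0⊕1⊕1⊕1⊕1⊕1⊕1 = 0
Syndrome (s16...s1) = 00011 → position 3.

00011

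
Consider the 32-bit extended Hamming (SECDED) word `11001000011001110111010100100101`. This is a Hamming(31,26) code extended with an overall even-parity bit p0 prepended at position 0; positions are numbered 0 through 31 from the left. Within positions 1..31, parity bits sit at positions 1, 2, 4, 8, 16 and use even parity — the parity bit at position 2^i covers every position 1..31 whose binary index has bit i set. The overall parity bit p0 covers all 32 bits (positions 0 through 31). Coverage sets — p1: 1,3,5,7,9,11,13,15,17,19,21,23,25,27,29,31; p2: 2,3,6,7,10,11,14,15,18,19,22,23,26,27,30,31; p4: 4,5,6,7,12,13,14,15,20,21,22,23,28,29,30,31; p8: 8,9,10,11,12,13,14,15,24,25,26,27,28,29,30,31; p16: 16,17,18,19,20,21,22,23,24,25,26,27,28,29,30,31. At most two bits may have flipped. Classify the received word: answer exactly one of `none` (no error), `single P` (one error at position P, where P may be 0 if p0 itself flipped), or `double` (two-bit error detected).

s1: b1⊕b3⊕b5⊕b7⊕b9⊕b11⊕b13⊕b15⊕b17⊕b19⊕b21⊕b23⊕b25⊕b27⊕b29⊕b31 = 1⊕0⊕0⊕0⊕1⊕0⊕1⊕1⊕1⊕1⊕1⊕1⊕0⊕0⊕1⊕1 = 0
s2: b2⊕b3⊕b6⊕b7⊕b10⊕b11⊕b14⊕b15⊕b18⊕b19⊕b22⊕b23⊕b26⊕b27⊕b30⊕b31 = 0⊕0⊕0⊕0⊕1⊕0⊕1⊕1⊕1⊕1⊕0⊕1⊕1⊕0⊕0⊕1 = 0
s4: b4⊕b5⊕b6⊕b7⊕b12⊕b13⊕b14⊕b15⊕b20⊕b21⊕b22⊕b23⊕b28⊕b29⊕b30⊕b31 = 1⊕0⊕0⊕0⊕0⊕1⊕1⊕1⊕0⊕1⊕0⊕1⊕0⊕1⊕0⊕1 = 0
s8: b8⊕b9⊕b10⊕b11⊕b12⊕b13⊕b14⊕b15⊕b24⊕b25⊕b26⊕b27⊕b28⊕b29⊕b30⊕b31 = 0⊕1⊕1⊕0⊕0⊕1⊕1⊕1⊕0⊕0⊕1⊕0⊕0⊕1⊕0⊕1 = 0
s16: b16⊕b17⊕b18⊕b19⊕b20⊕b21⊕b22⊕b23⊕b24⊕b25⊕b26⊕b27⊕b28⊕b29⊕b30⊕b31 = 0⊕1⊕1⊕1⊕0⊕1⊕0⊕1⊕0⊕0⊕1⊕0⊕0⊕1⊕0⊕1 = 0
Syndrome (s16...s1) = 00000 → position 0 (no error).
Overall parity (XOR of all 32 bits, including p0): 1⊕1⊕0⊕0⊕1⊕0⊕0⊕0⊕0⊕1⊕1⊕0⊕0⊕1⊕1⊕1⊕0⊕1⊕1⊕1⊕0⊕1⊕0⊕1⊕0⊕0⊕1⊕0⊕0⊕1⊕0⊕1 = 0
Overall=0, syndrome position=0 → no error.

none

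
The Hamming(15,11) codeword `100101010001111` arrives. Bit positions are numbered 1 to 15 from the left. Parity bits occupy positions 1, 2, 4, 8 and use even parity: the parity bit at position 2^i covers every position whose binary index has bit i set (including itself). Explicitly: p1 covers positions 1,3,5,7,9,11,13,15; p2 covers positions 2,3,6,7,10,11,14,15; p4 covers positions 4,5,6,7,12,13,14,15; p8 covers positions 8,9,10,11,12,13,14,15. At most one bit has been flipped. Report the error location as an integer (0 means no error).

11

s1: b1⊕b3⊕b5⊕b7⊕b9⊕b11⊕b13⊕b15 = 1⊕0⊕0⊕0⊕0⊕0⊕1⊕1 = 1
s2: b2⊕b3⊕b6⊕b7⊕b10⊕b11⊕b14⊕b15 = 0⊕0⊕1⊕0⊕0⊕0⊕1⊕1 = 1
s4: b4⊕b5⊕b6⊕b7⊕b12⊕b13⊕b14⊕b15 = 1⊕0⊕1⊕0⊕1⊕1⊕1⊕1 = 0
s8: b8⊕b9⊕b10⊕b11⊕b12⊕b13⊕b14⊕b15 = 1⊕0⊕0⊕0⊕1⊕1⊕1⊕1 = 1
Syndrome (s8...s1) = 1011 → position 11.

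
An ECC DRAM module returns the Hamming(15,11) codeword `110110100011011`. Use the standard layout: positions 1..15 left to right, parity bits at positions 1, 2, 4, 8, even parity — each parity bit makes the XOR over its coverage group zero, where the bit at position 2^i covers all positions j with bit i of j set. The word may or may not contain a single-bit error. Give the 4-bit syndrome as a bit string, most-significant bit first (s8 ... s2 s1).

s1: b1⊕b3⊕b5⊕b7⊕b9⊕b11⊕b13⊕b15 = 1⊕0⊕1⊕1⊕0⊕1⊕0⊕1 = 1
s2: b2⊕b3⊕b6⊕b7⊕b10⊕b11⊕b14⊕b15 = 1⊕0⊕0⊕1⊕0⊕1⊕1⊕1 = 1
s4: b4⊕b5⊕b6⊕b7⊕b12⊕b13⊕b14⊕b15 = 1⊕1⊕0⊕1⊕1⊕0⊕1⊕1 = 0
s8: b8⊕b9⊕b10⊕b11⊕b12⊕b13⊕b14⊕b15 = 0⊕0⊕0⊕1⊕1⊕0⊕1⊕1 = 0
Syndrome (s8...s1) = 0011 → position 3.

0011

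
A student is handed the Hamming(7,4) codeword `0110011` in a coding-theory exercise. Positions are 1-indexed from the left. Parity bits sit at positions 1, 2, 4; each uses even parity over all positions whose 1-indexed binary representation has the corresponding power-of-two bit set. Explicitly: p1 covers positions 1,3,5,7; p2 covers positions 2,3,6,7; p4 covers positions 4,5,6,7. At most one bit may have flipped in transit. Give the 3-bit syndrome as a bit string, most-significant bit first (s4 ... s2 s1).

s1: b1⊕b3⊕b5⊕b7 = 0⊕1⊕0⊕1 = 0
s2: b2⊕b3⊕b6⊕b7 = 1⊕1⊕1⊕1 = 0
s4: b4⊕b5⊕b6⊕b7 = 0⊕0⊕1⊕1 = 0
Syndrome (s4...s1) = 000 → position 0 (no error).

000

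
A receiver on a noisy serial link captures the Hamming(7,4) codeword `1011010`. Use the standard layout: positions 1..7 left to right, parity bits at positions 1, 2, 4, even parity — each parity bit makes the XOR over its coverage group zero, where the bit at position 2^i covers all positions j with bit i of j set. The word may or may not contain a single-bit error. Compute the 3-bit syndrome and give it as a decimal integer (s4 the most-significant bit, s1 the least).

s1: b1⊕b3⊕b5⊕b7 = 1⊕1⊕0⊕0 = 0
s2: b2⊕b3⊕b6⊕b7 = 0⊕1⊕1⊕0 = 0
s4: b4⊕b5⊕b6⊕b7 = 1⊕0⊕1⊕0 = 0
Syndrome (s4...s1) = 000 → position 0 (no error).

0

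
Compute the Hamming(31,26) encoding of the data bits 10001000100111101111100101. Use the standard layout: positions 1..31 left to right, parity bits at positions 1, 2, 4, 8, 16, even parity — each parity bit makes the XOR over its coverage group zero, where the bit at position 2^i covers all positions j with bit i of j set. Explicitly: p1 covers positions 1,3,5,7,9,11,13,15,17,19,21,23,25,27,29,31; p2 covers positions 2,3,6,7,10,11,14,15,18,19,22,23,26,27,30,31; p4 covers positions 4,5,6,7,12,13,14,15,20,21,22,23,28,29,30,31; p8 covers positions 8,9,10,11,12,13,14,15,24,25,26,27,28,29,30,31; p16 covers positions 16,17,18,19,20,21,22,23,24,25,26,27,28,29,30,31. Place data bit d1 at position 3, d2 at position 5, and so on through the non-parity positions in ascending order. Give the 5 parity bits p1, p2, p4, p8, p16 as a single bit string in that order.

11011

Place data bits at non-power-of-two positions: b3=1, b5=0, b6=0, b7=0, b9=1, b10=0, b11=0, b12=0, b13=1, b14=0, b15=0, b17=1, b18=1, b19=1, b20=1, b21=0, b22=1, b23=1, b24=1, b25=1, b26=1, b27=0, b28=0, b29=1, b30=0, b31=1.
p1 = XOR of data positions {3,5,7,9,11,13,15,17,19,21,23,25,27,29,31} = 1⊕0⊕0⊕1⊕0⊕1⊕0⊕1⊕1⊕0⊕1⊕1⊕0⊕1⊕1 = 1
p2 = XOR of data positions {3,6,7,10,11,14,15,18,19,22,23,26,27,30,31} = 1⊕0⊕0⊕0⊕0⊕0⊕0⊕1⊕1⊕1⊕1⊕1⊕0⊕0⊕1 = 1
p4 = XOR of data positions {5,6,7,12,13,14,15,20,21,22,23,28,29,30,31} = 0⊕0⊕0⊕0⊕1⊕0⊕0⊕1⊕0⊕1⊕1⊕0⊕1⊕0⊕1 = 0
p8 = XOR of data positions {9,10,11,12,13,14,15,24,25,26,27,28,29,30,31} = 1⊕0⊕0⊕0⊕1⊕0⊕0⊕1⊕1⊕1⊕0⊕0⊕1⊕0⊕1 = 1
p16 = XOR of data positions {17,18,19,20,21,22,23,24,25,26,27,28,29,30,31} = 1⊕1⊕1⊕1⊕0⊕1⊕1⊕1⊕1⊕1⊕0⊕0⊕1⊕0⊕1 = 1
Parity bits p1,p2,p4,p8,p16 = 11011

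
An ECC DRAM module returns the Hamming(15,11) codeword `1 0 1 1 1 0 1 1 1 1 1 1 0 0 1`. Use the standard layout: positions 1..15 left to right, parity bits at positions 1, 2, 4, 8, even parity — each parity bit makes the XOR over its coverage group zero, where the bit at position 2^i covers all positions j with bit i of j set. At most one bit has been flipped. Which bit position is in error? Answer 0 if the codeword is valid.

7

s1: b1⊕b3⊕b5⊕b7⊕b9⊕b11⊕b13⊕b15 = 1⊕1⊕1⊕1⊕1⊕1⊕0⊕1 = 1
s2: b2⊕b3⊕b6⊕b7⊕b10⊕b11⊕b14⊕b15 = 0⊕1⊕0⊕1⊕1⊕1⊕0⊕1 = 1
s4: b4⊕b5⊕b6⊕b7⊕b12⊕b13⊕b14⊕b15 = 1⊕1⊕0⊕1⊕1⊕0⊕0⊕1 = 1
s8: b8⊕b9⊕b10⊕b11⊕b12⊕b13⊕b14⊕b15 = 1⊕1⊕1⊕1⊕1⊕0⊕0⊕1 = 0
Syndrome (s8...s1) = 0111 → position 7.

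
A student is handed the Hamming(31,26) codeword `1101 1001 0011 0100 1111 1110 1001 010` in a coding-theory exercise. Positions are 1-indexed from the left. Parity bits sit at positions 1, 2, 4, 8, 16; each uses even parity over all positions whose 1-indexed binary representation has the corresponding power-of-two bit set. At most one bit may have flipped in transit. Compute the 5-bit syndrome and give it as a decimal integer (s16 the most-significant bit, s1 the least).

8

s1: b1⊕b3⊕b5⊕b7⊕b9⊕b11⊕b13⊕b15⊕b17⊕b19⊕b21⊕b23⊕b25⊕b27⊕b29⊕b31 = 1⊕0⊕1⊕0⊕0⊕1⊕0⊕0⊕1⊕1⊕1⊕1⊕1⊕0⊕0⊕0 = 0
s2: b2⊕b3⊕b6⊕b7⊕b10⊕b11⊕b14⊕b15⊕b18⊕b19⊕b22⊕b23⊕b26⊕b27⊕b30⊕b31 = 1⊕0⊕0⊕0⊕0⊕1⊕1⊕0⊕1⊕1⊕1⊕1⊕0⊕0⊕1⊕0 = 0
s4: b4⊕b5⊕b6⊕b7⊕b12⊕b13⊕b14⊕b15⊕b20⊕b21⊕b22⊕b23⊕b28⊕b29⊕b30⊕b31 = 1⊕1⊕0⊕0⊕1⊕0⊕1⊕0⊕1⊕1⊕1⊕1⊕1⊕0⊕1⊕0 = 0
s8: b8⊕b9⊕b10⊕b11⊕b12⊕b13⊕b14⊕b15⊕b24⊕b25⊕b26⊕b27⊕b28⊕b29⊕b30⊕b31 = 1⊕0⊕0⊕1⊕1⊕0⊕1⊕0⊕0⊕1⊕0⊕0⊕1⊕0⊕1⊕0 = 1
s16: b16⊕b17⊕b18⊕b19⊕b20⊕b21⊕b22⊕b23⊕b24⊕b25⊕b26⊕b27⊕b28⊕b29⊕b30⊕b31 = 0⊕1⊕1⊕1⊕1⊕1⊕1⊕1⊕0⊕1⊕0⊕0⊕1⊕0⊕1⊕0 = 0
Syndrome (s16...s1) = 01000 → position 8.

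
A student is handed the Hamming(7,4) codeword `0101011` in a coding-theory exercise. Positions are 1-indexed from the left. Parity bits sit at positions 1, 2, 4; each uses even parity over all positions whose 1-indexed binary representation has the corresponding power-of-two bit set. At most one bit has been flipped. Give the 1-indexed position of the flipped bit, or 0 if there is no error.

s1: b1⊕b3⊕b5⊕b7 = 0⊕0⊕0⊕1 = 1
s2: b2⊕b3⊕b6⊕b7 = 1⊕0⊕1⊕1 = 1
s4: b4⊕b5⊕b6⊕b7 = 1⊕0⊕1⊕1 = 1
Syndrome (s4...s1) = 111 → position 7.

7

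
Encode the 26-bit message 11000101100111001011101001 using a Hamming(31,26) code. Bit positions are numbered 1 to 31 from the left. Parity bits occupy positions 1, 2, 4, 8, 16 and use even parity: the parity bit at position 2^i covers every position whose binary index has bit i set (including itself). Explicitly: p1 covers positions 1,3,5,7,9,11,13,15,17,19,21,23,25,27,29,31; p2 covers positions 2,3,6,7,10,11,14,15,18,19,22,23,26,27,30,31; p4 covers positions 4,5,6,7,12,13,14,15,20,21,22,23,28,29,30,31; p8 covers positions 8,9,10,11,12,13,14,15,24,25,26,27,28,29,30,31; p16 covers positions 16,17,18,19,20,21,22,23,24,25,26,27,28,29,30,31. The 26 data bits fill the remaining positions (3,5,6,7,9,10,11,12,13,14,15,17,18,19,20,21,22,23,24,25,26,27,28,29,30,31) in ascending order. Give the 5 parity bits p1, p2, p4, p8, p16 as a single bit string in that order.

11001

Place data bits at non-power-of-two positions: b3=1, b5=1, b6=0, b7=0, b9=0, b10=1, b11=0, b12=1, b13=1, b14=0, b15=0, b17=1, b18=1, b19=1, b20=0, b21=0, b22=1, b23=0, b24=1, b25=1, b26=1, b27=0, b28=1, b29=0, b30=0, b31=1.
p1 = XOR of data positions {3,5,7,9,11,13,15,17,19,21,23,25,27,29,31} = 1⊕1⊕0⊕0⊕0⊕1⊕0⊕1⊕1⊕0⊕0⊕1⊕0⊕0⊕1 = 1
p2 = XOR of data positions {3,6,7,10,11,14,15,18,19,22,23,26,27,30,31} = 1⊕0⊕0⊕1⊕0⊕0⊕0⊕1⊕1⊕1⊕0⊕1⊕0⊕0⊕1 = 1
p4 = XOR of data positions {5,6,7,12,13,14,15,20,21,22,23,28,29,30,31} = 1⊕0⊕0⊕1⊕1⊕0⊕0⊕0⊕0⊕1⊕0⊕1⊕0⊕0⊕1 = 0
p8 = XOR of data positions {9,10,11,12,13,14,15,24,25,26,27,28,29,30,31} = 0⊕1⊕0⊕1⊕1⊕0⊕0⊕1⊕1⊕1⊕0⊕1⊕0⊕0⊕1 = 0
p16 = XOR of data positions {17,18,19,20,21,22,23,24,25,26,27,28,29,30,31} = 1⊕1⊕1⊕0⊕0⊕1⊕0⊕1⊕1⊕1⊕0⊕1⊕0⊕0⊕1 = 1
Parity bits p1,p2,p4,p8,p16 = 11001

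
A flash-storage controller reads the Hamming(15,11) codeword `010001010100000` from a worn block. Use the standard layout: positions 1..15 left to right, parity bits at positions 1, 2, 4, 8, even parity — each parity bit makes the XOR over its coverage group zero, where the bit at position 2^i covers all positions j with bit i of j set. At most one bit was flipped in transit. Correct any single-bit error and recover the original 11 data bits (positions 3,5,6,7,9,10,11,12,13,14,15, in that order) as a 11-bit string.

s1: b1⊕b3⊕b5⊕b7⊕b9⊕b11⊕b13⊕b15 = 0⊕0⊕0⊕0⊕0⊕0⊕0⊕0 = 0
s2: b2⊕b3⊕b6⊕b7⊕b10⊕b11⊕b14⊕b15 = 1⊕0⊕1⊕0⊕1⊕0⊕0⊕0 = 1
s4: b4⊕b5⊕b6⊕b7⊕b12⊕b13⊕b14⊕b15 = 0⊕0⊕1⊕0⊕0⊕0⊕0⊕0 = 1
s8: b8⊕b9⊕b10⊕b11⊕b12⊕b13⊕b14⊕b15 = 1⊕0⊕1⊕0⊕0⊕0⊕0⊕0 = 0
Syndrome (s8...s1) = 0110 → position 6.
Flip bit 6: corrected codeword = 010000010100000
Data bits at positions 3,5,6,7,9,10,11,12,13,14,15: 00000100000

00000100000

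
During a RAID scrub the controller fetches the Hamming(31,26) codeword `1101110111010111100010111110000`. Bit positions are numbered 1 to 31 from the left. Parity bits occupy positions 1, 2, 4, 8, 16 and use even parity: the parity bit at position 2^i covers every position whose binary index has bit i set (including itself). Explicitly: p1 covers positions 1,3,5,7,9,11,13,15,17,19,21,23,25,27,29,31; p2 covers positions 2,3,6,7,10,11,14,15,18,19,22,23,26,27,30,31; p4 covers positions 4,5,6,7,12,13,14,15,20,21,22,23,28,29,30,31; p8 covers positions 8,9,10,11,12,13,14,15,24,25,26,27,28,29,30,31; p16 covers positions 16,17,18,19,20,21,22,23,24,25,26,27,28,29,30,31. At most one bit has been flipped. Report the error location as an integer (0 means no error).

1

s1: b1⊕b3⊕b5⊕b7⊕b9⊕b11⊕b13⊕b15⊕b17⊕b19⊕b21⊕b23⊕b25⊕b27⊕b29⊕b31 = 1⊕0⊕1⊕0⊕1⊕0⊕0⊕1⊕1⊕0⊕1⊕1⊕1⊕1⊕0⊕0 = 1
s2: b2⊕b3⊕b6⊕b7⊕b10⊕b11⊕b14⊕b15⊕b18⊕b19⊕b22⊕b23⊕b26⊕b27⊕b30⊕b31 = 1⊕0⊕1⊕0⊕1⊕0⊕1⊕1⊕0⊕0⊕0⊕1⊕1⊕1⊕0⊕0 = 0
s4: b4⊕b5⊕b6⊕b7⊕b12⊕b13⊕b14⊕b15⊕b20⊕b21⊕b22⊕b23⊕b28⊕b29⊕b30⊕b31 = 1⊕1⊕1⊕0⊕1⊕0⊕1⊕1⊕0⊕1⊕0⊕1⊕0⊕0⊕0⊕0 = 0
s8: b8⊕b9⊕b10⊕b11⊕b12⊕b13⊕b14⊕b15⊕b24⊕b25⊕b26⊕b27⊕b28⊕b29⊕b30⊕b31 = 1⊕1⊕1⊕0⊕1⊕0⊕1⊕1⊕1⊕1⊕1⊕1⊕0⊕0⊕0⊕0 = 0
s16: b16⊕b17⊕b18⊕b19⊕b20⊕b21⊕b22⊕b23⊕b24⊕b25⊕b26⊕b27⊕b28⊕b29⊕b30⊕b31 = 1⊕1⊕0⊕0⊕0⊕1⊕0⊕1⊕1⊕1⊕1⊕1⊕0⊕0⊕0⊕0 = 0
Syndrome (s16...s1) = 00001 → position 1.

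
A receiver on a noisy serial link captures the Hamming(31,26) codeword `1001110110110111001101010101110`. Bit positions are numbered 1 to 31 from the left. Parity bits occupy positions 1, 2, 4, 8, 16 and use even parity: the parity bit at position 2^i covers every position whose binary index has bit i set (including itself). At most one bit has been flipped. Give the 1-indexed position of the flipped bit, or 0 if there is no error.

29

s1: b1⊕b3⊕b5⊕b7⊕b9⊕b11⊕b13⊕b15⊕b17⊕b19⊕b21⊕b23⊕b25⊕b27⊕b29⊕b31 = 1⊕0⊕1⊕0⊕1⊕1⊕0⊕1⊕0⊕1⊕0⊕0⊕0⊕0⊕1⊕0 = 1
s2: b2⊕b3⊕b6⊕b7⊕b10⊕b11⊕b14⊕b15⊕b18⊕b19⊕b22⊕b23⊕b26⊕b27⊕b30⊕b31 = 0⊕0⊕1⊕0⊕0⊕1⊕1⊕1⊕0⊕1⊕1⊕0⊕1⊕0⊕1⊕0 = 0
s4: b4⊕b5⊕b6⊕b7⊕b12⊕b13⊕b14⊕b15⊕b20⊕b21⊕b22⊕b23⊕b28⊕b29⊕b30⊕b31 = 1⊕1⊕1⊕0⊕1⊕0⊕1⊕1⊕1⊕0⊕1⊕0⊕1⊕1⊕1⊕0 = 1
s8: b8⊕b9⊕b10⊕b11⊕b12⊕b13⊕b14⊕b15⊕b24⊕b25⊕b26⊕b27⊕b28⊕b29⊕b30⊕b31 = 1⊕1⊕0⊕1⊕1⊕0⊕1⊕1⊕1⊕0⊕1⊕0⊕1⊕1⊕1⊕0 = 1
s16: b16⊕b17⊕b18⊕b19⊕b20⊕b21⊕b22⊕b23⊕b24⊕b25⊕b26⊕b27⊕b28⊕b29⊕b30⊕b31 = 1⊕0⊕0⊕1⊕1⊕0⊕1⊕0⊕1⊕0⊕1⊕0⊕1⊕1⊕1⊕0 = 1
Syndrome (s16...s1) = 11101 → position 29.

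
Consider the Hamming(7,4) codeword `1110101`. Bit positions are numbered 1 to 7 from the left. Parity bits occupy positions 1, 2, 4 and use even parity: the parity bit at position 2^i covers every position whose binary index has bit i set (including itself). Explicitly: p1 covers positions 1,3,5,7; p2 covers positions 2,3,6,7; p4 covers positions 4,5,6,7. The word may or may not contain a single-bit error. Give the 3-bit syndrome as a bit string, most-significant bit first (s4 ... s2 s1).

s1: b1⊕b3⊕b5⊕b7 = 1⊕1⊕1⊕1 = 0
s2: b2⊕b3⊕b6⊕b7 = 1⊕1⊕0⊕1 = 1
s4: b4⊕b5⊕b6⊕b7 = 0⊕1⊕0⊕1 = 0
Syndrome (s4...s1) = 010 → position 2.

010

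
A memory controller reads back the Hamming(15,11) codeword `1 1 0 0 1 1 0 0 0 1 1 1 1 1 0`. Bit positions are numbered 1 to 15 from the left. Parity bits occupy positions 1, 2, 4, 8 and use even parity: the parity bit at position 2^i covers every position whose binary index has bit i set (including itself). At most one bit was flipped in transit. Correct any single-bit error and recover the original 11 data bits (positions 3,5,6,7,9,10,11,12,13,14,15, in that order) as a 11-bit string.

01100111100

s1: b1⊕b3⊕b5⊕b7⊕b9⊕b11⊕b13⊕b15 = 1⊕0⊕1⊕0⊕0⊕1⊕1⊕0 = 0
s2: b2⊕b3⊕b6⊕b7⊕b10⊕b11⊕b14⊕b15 = 1⊕0⊕1⊕0⊕1⊕1⊕1⊕0 = 1
s4: b4⊕b5⊕b6⊕b7⊕b12⊕b13⊕b14⊕b15 = 0⊕1⊕1⊕0⊕1⊕1⊕1⊕0 = 1
s8: b8⊕b9⊕b10⊕b11⊕b12⊕b13⊕b14⊕b15 = 0⊕0⊕1⊕1⊕1⊕1⊕1⊕0 = 1
Syndrome (s8...s1) = 1110 → position 14.
Flip bit 14: corrected codeword = 110011000111100
Data bits at positions 3,5,6,7,9,10,11,12,13,14,15: 01100111100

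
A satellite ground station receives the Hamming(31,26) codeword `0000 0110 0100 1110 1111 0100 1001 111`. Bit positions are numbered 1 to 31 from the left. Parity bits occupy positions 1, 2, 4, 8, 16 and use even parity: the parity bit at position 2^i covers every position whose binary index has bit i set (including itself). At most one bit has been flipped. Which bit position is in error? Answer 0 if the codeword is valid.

12

s1: b1⊕b3⊕b5⊕b7⊕b9⊕b11⊕b13⊕b15⊕b17⊕b19⊕b21⊕b23⊕b25⊕b27⊕b29⊕b31 = 0⊕0⊕0⊕1⊕0⊕0⊕1⊕1⊕1⊕1⊕0⊕0⊕1⊕0⊕1⊕1 = 0
s2: b2⊕b3⊕b6⊕b7⊕b10⊕b11⊕b14⊕b15⊕b18⊕b19⊕b22⊕b23⊕b26⊕b27⊕b30⊕b31 = 0⊕0⊕1⊕1⊕1⊕0⊕1⊕1⊕1⊕1⊕1⊕0⊕0⊕0⊕1⊕1 = 0
s4: b4⊕b5⊕b6⊕b7⊕b12⊕b13⊕b14⊕b15⊕b20⊕b21⊕b22⊕b23⊕b28⊕b29⊕b30⊕b31 = 0⊕0⊕1⊕1⊕0⊕1⊕1⊕1⊕1⊕0⊕1⊕0⊕1⊕1⊕1⊕1 = 1
s8: b8⊕b9⊕b10⊕b11⊕b12⊕b13⊕b14⊕b15⊕b24⊕b25⊕b26⊕b27⊕b28⊕b29⊕b30⊕b31 = 0⊕0⊕1⊕0⊕0⊕1⊕1⊕1⊕0⊕1⊕0⊕0⊕1⊕1⊕1⊕1 = 1
s16: b16⊕b17⊕b18⊕b19⊕b20⊕b21⊕b22⊕b23⊕b24⊕b25⊕b26⊕b27⊕b28⊕b29⊕b30⊕b31 = 0⊕1⊕1⊕1⊕1⊕0⊕1⊕0⊕0⊕1⊕0⊕0⊕1⊕1⊕1⊕1 = 0
Syndrome (s16...s1) = 01100 → position 12.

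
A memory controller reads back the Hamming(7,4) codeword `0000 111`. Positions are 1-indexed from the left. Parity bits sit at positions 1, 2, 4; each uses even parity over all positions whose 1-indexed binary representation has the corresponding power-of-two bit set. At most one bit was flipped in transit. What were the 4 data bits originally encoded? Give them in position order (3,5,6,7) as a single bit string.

0111

s1: b1⊕b3⊕b5⊕b7 = 0⊕0⊕1⊕1 = 0
s2: b2⊕b3⊕b6⊕b7 = 0⊕0⊕1⊕1 = 0
s4: b4⊕b5⊕b6⊕b7 = 0⊕1⊕1⊕1 = 1
Syndrome (s4...s1) = 100 → position 4.
Flip bit 4: corrected codeword = 0001111
Data bits at positions 3,5,6,7: 0111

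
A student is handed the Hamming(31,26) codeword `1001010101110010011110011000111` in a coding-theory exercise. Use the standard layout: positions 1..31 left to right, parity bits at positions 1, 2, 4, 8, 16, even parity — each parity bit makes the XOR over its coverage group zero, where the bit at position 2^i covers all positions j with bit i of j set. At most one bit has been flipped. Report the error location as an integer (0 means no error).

s1: b1⊕b3⊕b5⊕b7⊕b9⊕b11⊕b13⊕b15⊕b17⊕b19⊕b21⊕b23⊕b25⊕b27⊕b29⊕b31 = 1⊕0⊕0⊕0⊕0⊕1⊕0⊕1⊕0⊕1⊕1⊕0⊕1⊕0⊕1⊕1 = 0
s2: b2⊕b3⊕b6⊕b7⊕b10⊕b11⊕b14⊕b15⊕b18⊕b19⊕b22⊕b23⊕b26⊕b27⊕b30⊕b31 = 0⊕0⊕1⊕0⊕1⊕1⊕0⊕1⊕1⊕1⊕0⊕0⊕0⊕0⊕1⊕1 = 0
s4: b4⊕b5⊕b6⊕b7⊕b12⊕b13⊕b14⊕b15⊕b20⊕b21⊕b22⊕b23⊕b28⊕b29⊕b30⊕b31 = 1⊕0⊕1⊕0⊕1⊕0⊕0⊕1⊕1⊕1⊕0⊕0⊕0⊕1⊕1⊕1 = 1
s8: b8⊕b9⊕b10⊕b11⊕b12⊕b13⊕b14⊕b15⊕b24⊕b25⊕b26⊕b27⊕b28⊕b29⊕b30⊕b31 = 1⊕0⊕1⊕1⊕1⊕0⊕0⊕1⊕1⊕1⊕0⊕0⊕0⊕1⊕1⊕1 = 0
s16: b16⊕b17⊕b18⊕b19⊕b20⊕b21⊕b22⊕b23⊕b24⊕b25⊕b26⊕b27⊕b28⊕b29⊕b30⊕b31 = 0⊕0⊕1⊕1⊕1⊕1⊕0⊕0⊕1⊕1⊕0⊕0⊕0⊕1⊕1⊕1 = 1
Syndrome (s16...s1) = 10100 → position 20.

20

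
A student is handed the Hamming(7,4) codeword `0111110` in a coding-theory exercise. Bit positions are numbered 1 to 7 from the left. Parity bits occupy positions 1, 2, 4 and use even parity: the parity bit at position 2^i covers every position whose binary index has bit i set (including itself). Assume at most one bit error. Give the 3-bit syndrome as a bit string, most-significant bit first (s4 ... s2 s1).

110

s1: b1⊕b3⊕b5⊕b7 = 0⊕1⊕1⊕0 = 0
s2: b2⊕b3⊕b6⊕b7 = 1⊕1⊕1⊕0 = 1
s4: b4⊕b5⊕b6⊕b7 = 1⊕1⊕1⊕0 = 1
Syndrome (s4...s1) = 110 → position 6.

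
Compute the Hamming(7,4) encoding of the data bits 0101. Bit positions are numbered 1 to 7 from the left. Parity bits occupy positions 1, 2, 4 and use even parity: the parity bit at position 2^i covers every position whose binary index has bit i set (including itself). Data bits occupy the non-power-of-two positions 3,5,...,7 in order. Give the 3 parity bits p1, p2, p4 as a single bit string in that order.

010

Place data bits at non-power-of-two positions: b3=0, b5=1, b6=0, b7=1.
p1 = XOR of data positions {3,5,7} = 0⊕1⊕1 = 0
p2 = XOR of data positions {3,6,7} = 0⊕0⊕1 = 1
p4 = XOR of data positions {5,6,7} = 1⊕0⊕1 = 0
Parity bits p1,p2,p4 = 010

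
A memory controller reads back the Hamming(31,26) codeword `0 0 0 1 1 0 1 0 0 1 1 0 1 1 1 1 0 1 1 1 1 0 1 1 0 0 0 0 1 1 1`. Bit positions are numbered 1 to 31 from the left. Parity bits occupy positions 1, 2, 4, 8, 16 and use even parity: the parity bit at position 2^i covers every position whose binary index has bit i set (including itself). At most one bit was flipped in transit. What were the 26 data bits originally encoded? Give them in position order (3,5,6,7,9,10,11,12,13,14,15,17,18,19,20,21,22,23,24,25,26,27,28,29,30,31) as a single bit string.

01010110111011110110000111

s1: b1⊕b3⊕b5⊕b7⊕b9⊕b11⊕b13⊕b15⊕b17⊕b19⊕b21⊕b23⊕b25⊕b27⊕b29⊕b31 = 0⊕0⊕1⊕1⊕0⊕1⊕1⊕1⊕0⊕1⊕1⊕1⊕0⊕0⊕1⊕1 = 0
s2: b2⊕b3⊕b6⊕b7⊕b10⊕b11⊕b14⊕b15⊕b18⊕b19⊕b22⊕b23⊕b26⊕b27⊕b30⊕b31 = 0⊕0⊕0⊕1⊕1⊕1⊕1⊕1⊕1⊕1⊕0⊕1⊕0⊕0⊕1⊕1 = 0
s4: b4⊕b5⊕b6⊕b7⊕b12⊕b13⊕b14⊕b15⊕b20⊕b21⊕b22⊕b23⊕b28⊕b29⊕b30⊕b31 = 1⊕1⊕0⊕1⊕0⊕1⊕1⊕1⊕1⊕1⊕0⊕1⊕0⊕1⊕1⊕1 = 0
s8: b8⊕b9⊕b10⊕b11⊕b12⊕b13⊕b14⊕b15⊕b24⊕b25⊕b26⊕b27⊕b28⊕b29⊕b30⊕b31 = 0⊕0⊕1⊕1⊕0⊕1⊕1⊕1⊕1⊕0⊕0⊕0⊕0⊕1⊕1⊕1 = 1
s16: b16⊕b17⊕b18⊕b19⊕b20⊕b21⊕b22⊕b23⊕b24⊕b25⊕b26⊕b27⊕b28⊕b29⊕b30⊕b31 = 1⊕0⊕1⊕1⊕1⊕1⊕0⊕1⊕1⊕0⊕0⊕0⊕0⊕1⊕1⊕1 = 0
Syndrome (s16...s1) = 01000 → position 8.
Flip bit 8: corrected codeword = 0001101101101111011110110000111
Data bits at positions 3,5,6,7,9,10,11,12,13,14,15,17,18,19,20,21,22,23,24,25,26,27,28,29,30,31: 01010110111011110110000111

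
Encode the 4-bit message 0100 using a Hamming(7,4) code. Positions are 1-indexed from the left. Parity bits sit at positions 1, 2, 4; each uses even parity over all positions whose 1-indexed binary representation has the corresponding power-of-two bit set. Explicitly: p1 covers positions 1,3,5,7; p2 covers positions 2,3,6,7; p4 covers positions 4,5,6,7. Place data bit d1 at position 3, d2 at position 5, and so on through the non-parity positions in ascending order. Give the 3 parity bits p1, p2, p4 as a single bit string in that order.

101

Place data bits at non-power-of-two positions: b3=0, b5=1, b6=0, b7=0.
p1 = XOR of data positions {3,5,7} = 0⊕1⊕0 = 1
p2 = XOR of data positions {3,6,7} = 0⊕0⊕0 = 0
p4 = XOR of data positions {5,6,7} = 1⊕0⊕0 = 1
Parity bits p1,p2,p4 = 101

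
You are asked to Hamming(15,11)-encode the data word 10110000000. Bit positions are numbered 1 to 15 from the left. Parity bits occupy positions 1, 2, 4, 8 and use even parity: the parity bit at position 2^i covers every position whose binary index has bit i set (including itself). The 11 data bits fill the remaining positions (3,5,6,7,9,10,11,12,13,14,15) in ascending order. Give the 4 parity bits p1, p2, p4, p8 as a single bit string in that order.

Place data bits at non-power-of-two positions: b3=1, b5=0, b6=1, b7=1, b9=0, b10=0, b11=0, b12=0, b13=0, b14=0, b15=0.
p1 = XOR of data positions {3,5,7,9,11,13,15} = 1⊕0⊕1⊕0⊕0⊕0⊕0 = 0
p2 = XOR of data positions {3,6,7,10,11,14,15} = 1⊕1⊕1⊕0⊕0⊕0⊕0 = 1
p4 = XOR of data positions {5,6,7,12,13,14,15} = 0⊕1⊕1⊕0⊕0⊕0⊕0 = 0
p8 = XOR of data positions {9,10,11,12,13,14,15} = 0⊕0⊕0⊕0⊕0⊕0⊕0 = 0
Parity bits p1,p2,p4,p8 = 0100

0100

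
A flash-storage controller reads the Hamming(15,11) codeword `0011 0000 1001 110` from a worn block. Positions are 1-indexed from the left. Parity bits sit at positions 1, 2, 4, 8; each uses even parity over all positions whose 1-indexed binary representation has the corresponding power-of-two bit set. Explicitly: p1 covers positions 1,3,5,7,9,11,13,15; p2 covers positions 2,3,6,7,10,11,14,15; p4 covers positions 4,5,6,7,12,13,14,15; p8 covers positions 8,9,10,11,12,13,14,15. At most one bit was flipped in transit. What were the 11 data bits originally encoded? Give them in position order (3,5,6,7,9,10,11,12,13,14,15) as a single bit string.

10001001110

s1: b1⊕b3⊕b5⊕b7⊕b9⊕b11⊕b13⊕b15 = 0⊕1⊕0⊕0⊕1⊕0⊕1⊕0 = 1
s2: b2⊕b3⊕b6⊕b7⊕b10⊕b11⊕b14⊕b15 = 0⊕1⊕0⊕0⊕0⊕0⊕1⊕0 = 0
s4: b4⊕b5⊕b6⊕b7⊕b12⊕b13⊕b14⊕b15 = 1⊕0⊕0⊕0⊕1⊕1⊕1⊕0 = 0
s8: b8⊕b9⊕b10⊕b11⊕b12⊕b13⊕b14⊕b15 = 0⊕1⊕0⊕0⊕1⊕1⊕1⊕0 = 0
Syndrome (s8...s1) = 0001 → position 1.
Flip bit 1: corrected codeword = 101100001001110
Data bits at positions 3,5,6,7,9,10,11,12,13,14,15: 10001001110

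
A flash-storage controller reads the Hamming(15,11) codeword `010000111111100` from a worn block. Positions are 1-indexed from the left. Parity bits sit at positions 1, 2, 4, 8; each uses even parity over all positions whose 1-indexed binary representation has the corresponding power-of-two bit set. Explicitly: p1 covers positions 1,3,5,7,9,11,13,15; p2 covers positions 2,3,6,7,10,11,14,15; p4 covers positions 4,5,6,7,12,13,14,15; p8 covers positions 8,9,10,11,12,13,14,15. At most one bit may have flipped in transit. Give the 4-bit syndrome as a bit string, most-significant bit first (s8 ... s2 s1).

0100

s1: b1⊕b3⊕b5⊕b7⊕b9⊕b11⊕b13⊕b15 = 0⊕0⊕0⊕1⊕1⊕1⊕1⊕0 = 0
s2: b2⊕b3⊕b6⊕b7⊕b10⊕b11⊕b14⊕b15 = 1⊕0⊕0⊕1⊕1⊕1⊕0⊕0 = 0
s4: b4⊕b5⊕b6⊕b7⊕b12⊕b13⊕b14⊕b15 = 0⊕0⊕0⊕1⊕1⊕1⊕0⊕0 = 1
s8: b8⊕b9⊕b10⊕b11⊕b12⊕b13⊕b14⊕b15 = 1⊕1⊕1⊕1⊕1⊕1⊕0⊕0 = 0
Syndrome (s8...s1) = 0100 → position 4.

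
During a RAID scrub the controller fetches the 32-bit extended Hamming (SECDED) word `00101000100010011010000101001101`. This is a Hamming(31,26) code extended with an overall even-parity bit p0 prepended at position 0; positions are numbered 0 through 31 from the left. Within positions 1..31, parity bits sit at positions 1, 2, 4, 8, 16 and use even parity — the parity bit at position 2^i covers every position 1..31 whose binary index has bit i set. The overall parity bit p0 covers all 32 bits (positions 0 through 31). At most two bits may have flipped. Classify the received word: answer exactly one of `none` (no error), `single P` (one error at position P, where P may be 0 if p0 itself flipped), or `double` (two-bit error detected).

double

s1: b1⊕b3⊕b5⊕b7⊕b9⊕b11⊕b13⊕b15⊕b17⊕b19⊕b21⊕b23⊕b25⊕b27⊕b29⊕b31 = 0⊕0⊕0⊕0⊕0⊕0⊕0⊕1⊕0⊕0⊕0⊕1⊕1⊕0⊕1⊕1 = 1
s2: b2⊕b3⊕b6⊕b7⊕b10⊕b11⊕b14⊕b15⊕b18⊕b19⊕b22⊕b23⊕b26⊕b27⊕b30⊕b31 = 1⊕0⊕0⊕0⊕0⊕0⊕0⊕1⊕1⊕0⊕0⊕1⊕0⊕0⊕0⊕1 = 1
s4: b4⊕b5⊕b6⊕b7⊕b12⊕b13⊕b14⊕b15⊕b20⊕b21⊕b22⊕b23⊕b28⊕b29⊕b30⊕b31 = 1⊕0⊕0⊕0⊕1⊕0⊕0⊕1⊕0⊕0⊕0⊕1⊕1⊕1⊕0⊕1 = 1
s8: b8⊕b9⊕b10⊕b11⊕b12⊕b13⊕b14⊕b15⊕b24⊕b25⊕b26⊕b27⊕b28⊕b29⊕b30⊕b31 = 1⊕0⊕0⊕0⊕1⊕0⊕0⊕1⊕0⊕1⊕0⊕0⊕1⊕1⊕0⊕1 = 1
s16: b16⊕b17⊕b18⊕b19⊕b20⊕b21⊕b22⊕b23⊕b24⊕b25⊕b26⊕b27⊕b28⊕b29⊕b30⊕b31 = 1⊕0⊕1⊕0⊕0⊕0⊕0⊕1⊕0⊕1⊕0⊕0⊕1⊕1⊕0⊕1 = 1
Syndrome (s16...s1) = 11111 → position 31.
Overall parity (XOR of all 32 bits, including p0): 0⊕0⊕1⊕0⊕1⊕0⊕0⊕0⊕1⊕0⊕0⊕0⊕1⊕0⊕0⊕1⊕1⊕0⊕1⊕0⊕0⊕0⊕0⊕1⊕0⊕1⊕0⊕0⊕1⊕1⊕0⊕1 = 0
Overall=0, syndrome position=31 → double-bit error detected (uncorrectable).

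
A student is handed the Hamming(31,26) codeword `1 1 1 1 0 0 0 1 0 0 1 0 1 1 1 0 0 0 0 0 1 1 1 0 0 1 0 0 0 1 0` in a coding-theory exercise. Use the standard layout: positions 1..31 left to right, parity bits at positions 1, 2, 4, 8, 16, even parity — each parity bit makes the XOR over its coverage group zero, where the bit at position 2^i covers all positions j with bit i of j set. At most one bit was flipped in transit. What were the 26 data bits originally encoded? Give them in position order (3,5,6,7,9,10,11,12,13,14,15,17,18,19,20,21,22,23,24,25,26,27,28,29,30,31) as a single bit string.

s1: b1⊕b3⊕b5⊕b7⊕b9⊕b11⊕b13⊕b15⊕b17⊕b19⊕b21⊕b23⊕b25⊕b27⊕b29⊕b31 = 1⊕1⊕0⊕0⊕0⊕1⊕1⊕1⊕0⊕0⊕1⊕1⊕0⊕0⊕0⊕0 = 1
s2: b2⊕b3⊕b6⊕b7⊕b10⊕b11⊕b14⊕b15⊕b18⊕b19⊕b22⊕b23⊕b26⊕b27⊕b30⊕b31 = 1⊕1⊕0⊕0⊕0⊕1⊕1⊕1⊕0⊕0⊕1⊕1⊕1⊕0⊕1⊕0 = 1
s4: b4⊕b5⊕b6⊕b7⊕b12⊕b13⊕b14⊕b15⊕b20⊕b21⊕b22⊕b23⊕b28⊕b29⊕b30⊕b31 = 1⊕0⊕0⊕0⊕0⊕1⊕1⊕1⊕0⊕1⊕1⊕1⊕0⊕0⊕1⊕0 = 0
s8: b8⊕b9⊕b10⊕b11⊕b12⊕b13⊕b14⊕b15⊕b24⊕b25⊕b26⊕b27⊕b28⊕b29⊕b30⊕b31 = 1⊕0⊕0⊕1⊕0⊕1⊕1⊕1⊕0⊕0⊕1⊕0⊕0⊕0⊕1⊕0 = 1
s16: b16⊕b17⊕b18⊕b19⊕b20⊕b21⊕b22⊕b23⊕b24⊕b25⊕b26⊕b27⊕b28⊕b29⊕b30⊕b31 = 0⊕0⊕0⊕0⊕0⊕1⊕1⊕1⊕0⊕0⊕1⊕0⊕0⊕0⊕1⊕0 = 1
Syndrome (s16...s1) = 11011 → position 27.
Flip bit 27: corrected codeword = 1111000100101110000011100110010
Data bits at positions 3,5,6,7,9,10,11,12,13,14,15,17,18,19,20,21,22,23,24,25,26,27,28,29,30,31: 10000010111000011100110010

10000010111000011100110010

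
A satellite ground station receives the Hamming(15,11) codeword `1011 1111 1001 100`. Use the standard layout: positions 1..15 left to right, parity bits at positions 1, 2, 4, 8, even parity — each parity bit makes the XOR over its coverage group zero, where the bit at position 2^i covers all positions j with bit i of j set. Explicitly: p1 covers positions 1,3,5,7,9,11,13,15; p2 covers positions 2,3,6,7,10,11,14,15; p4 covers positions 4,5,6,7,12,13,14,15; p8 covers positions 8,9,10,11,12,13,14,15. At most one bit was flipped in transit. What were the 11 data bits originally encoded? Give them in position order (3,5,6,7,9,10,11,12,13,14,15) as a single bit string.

s1: b1⊕b3⊕b5⊕b7⊕b9⊕b11⊕b13⊕b15 = 1⊕1⊕1⊕1⊕1⊕0⊕1⊕0 = 0
s2: b2⊕b3⊕b6⊕b7⊕b10⊕b11⊕b14⊕b15 = 0⊕1⊕1⊕1⊕0⊕0⊕0⊕0 = 1
s4: b4⊕b5⊕b6⊕b7⊕b12⊕b13⊕b14⊕b15 = 1⊕1⊕1⊕1⊕1⊕1⊕0⊕0 = 0
s8: b8⊕b9⊕b10⊕b11⊕b12⊕b13⊕b14⊕b15 = 1⊕1⊕0⊕0⊕1⊕1⊕0⊕0 = 0
Syndrome (s8...s1) = 0010 → position 2.
Flip bit 2: corrected codeword = 111111111001100
Data bits at positions 3,5,6,7,9,10,11,12,13,14,15: 11111001100

11111001100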